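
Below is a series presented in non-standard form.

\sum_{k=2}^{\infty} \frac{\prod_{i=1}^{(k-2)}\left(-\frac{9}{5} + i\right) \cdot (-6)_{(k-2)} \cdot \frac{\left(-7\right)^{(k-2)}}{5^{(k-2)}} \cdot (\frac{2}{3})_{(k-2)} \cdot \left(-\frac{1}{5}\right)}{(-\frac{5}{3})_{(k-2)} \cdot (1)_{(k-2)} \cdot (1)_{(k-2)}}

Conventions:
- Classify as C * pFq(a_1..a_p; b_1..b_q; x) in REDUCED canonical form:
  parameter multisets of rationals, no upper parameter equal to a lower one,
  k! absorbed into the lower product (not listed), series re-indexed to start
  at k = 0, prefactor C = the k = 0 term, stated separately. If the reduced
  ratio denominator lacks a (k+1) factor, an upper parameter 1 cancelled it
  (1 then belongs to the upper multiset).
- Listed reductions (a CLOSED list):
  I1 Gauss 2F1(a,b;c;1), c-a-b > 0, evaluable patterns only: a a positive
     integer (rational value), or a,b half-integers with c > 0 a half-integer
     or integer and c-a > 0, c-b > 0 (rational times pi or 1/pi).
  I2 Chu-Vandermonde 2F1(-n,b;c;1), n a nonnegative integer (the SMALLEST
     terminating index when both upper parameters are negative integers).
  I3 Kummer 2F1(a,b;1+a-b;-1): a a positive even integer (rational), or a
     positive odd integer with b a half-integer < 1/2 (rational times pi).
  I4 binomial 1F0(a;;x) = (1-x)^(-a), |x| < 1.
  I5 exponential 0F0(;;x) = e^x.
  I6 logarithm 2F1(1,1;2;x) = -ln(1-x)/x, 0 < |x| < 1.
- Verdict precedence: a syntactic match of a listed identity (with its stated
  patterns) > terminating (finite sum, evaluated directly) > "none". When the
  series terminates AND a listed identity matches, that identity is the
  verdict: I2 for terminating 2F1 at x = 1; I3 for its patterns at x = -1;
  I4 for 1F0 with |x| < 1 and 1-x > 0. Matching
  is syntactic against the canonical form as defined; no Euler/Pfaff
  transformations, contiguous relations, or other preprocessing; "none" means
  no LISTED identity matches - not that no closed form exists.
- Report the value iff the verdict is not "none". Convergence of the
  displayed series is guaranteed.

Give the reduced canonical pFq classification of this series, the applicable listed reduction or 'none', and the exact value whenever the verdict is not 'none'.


The series (x = -\frac{7}{5}) is 3F2: upper {-6, -\frac{4}{5}, \frac{2}{3}}, lower {-\frac{5}{3}, 1}, prefactor -\frac{1}{5}. Verdict: terminating - the sum ends at index 6 because -6 is a negative integer; exact evaluation follows. Hence: \frac{338496925091}{30517578125}.

Key step: from the first term -\frac{1}{5}: (1)_k (C = -1/5) is k! itself.
Adjacent-term ratio: r(k) = -\frac{7}{5} * (k-6) (k-\frac{4}{5}) (k+\frac{2}{3}) / [(k-\frac{5}{3}) (k+1) (k+1)] - poly over poly, x = -\frac{7}{5} from leading terms; C = -\frac{1}{5} at k = 0.


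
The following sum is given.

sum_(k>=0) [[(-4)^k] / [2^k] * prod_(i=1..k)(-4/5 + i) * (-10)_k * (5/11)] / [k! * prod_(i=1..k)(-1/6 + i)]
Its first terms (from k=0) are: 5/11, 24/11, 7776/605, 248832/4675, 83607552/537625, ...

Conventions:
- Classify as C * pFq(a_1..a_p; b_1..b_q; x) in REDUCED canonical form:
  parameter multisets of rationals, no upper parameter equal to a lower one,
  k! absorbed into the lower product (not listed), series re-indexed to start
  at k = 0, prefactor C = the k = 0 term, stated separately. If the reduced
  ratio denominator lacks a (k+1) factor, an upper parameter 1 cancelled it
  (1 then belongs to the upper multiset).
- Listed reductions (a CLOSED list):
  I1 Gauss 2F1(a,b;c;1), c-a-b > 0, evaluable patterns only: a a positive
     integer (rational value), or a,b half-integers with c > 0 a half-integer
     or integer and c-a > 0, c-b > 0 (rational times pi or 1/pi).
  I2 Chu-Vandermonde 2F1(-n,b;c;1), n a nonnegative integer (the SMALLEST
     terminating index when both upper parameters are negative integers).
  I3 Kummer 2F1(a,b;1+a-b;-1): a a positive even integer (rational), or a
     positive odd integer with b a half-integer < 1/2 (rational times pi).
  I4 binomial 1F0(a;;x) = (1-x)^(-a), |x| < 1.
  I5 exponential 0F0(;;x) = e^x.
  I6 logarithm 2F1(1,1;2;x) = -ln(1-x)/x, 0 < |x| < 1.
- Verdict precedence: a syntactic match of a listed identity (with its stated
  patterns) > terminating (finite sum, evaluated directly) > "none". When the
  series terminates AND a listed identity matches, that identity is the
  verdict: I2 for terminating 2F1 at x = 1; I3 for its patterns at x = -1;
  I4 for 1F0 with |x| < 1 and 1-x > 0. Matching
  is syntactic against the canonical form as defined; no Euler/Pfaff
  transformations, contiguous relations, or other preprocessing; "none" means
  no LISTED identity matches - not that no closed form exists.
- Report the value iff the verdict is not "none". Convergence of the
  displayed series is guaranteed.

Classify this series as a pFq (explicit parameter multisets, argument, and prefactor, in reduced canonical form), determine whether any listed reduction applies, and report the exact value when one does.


Key observation: with t_0 = 5/11, the lower running product (C = 5/11, x = -2) is a rising factorial.
Step ratio: r(k) = (-2) * (k-10) (k+1/5) / [(k+5/6) (k+1)] - rational in k, leading ratio (-2); with t_0 = 5/11, classification follows.

With C = 5/11: the canonical form is 2F1(-10, 1/5; 5/6; -2). Verdict: terminating (-10 upstairs). 11 nonzero terms in all; added directly. Sum: 35860965297217756653959/17551406837744140625.


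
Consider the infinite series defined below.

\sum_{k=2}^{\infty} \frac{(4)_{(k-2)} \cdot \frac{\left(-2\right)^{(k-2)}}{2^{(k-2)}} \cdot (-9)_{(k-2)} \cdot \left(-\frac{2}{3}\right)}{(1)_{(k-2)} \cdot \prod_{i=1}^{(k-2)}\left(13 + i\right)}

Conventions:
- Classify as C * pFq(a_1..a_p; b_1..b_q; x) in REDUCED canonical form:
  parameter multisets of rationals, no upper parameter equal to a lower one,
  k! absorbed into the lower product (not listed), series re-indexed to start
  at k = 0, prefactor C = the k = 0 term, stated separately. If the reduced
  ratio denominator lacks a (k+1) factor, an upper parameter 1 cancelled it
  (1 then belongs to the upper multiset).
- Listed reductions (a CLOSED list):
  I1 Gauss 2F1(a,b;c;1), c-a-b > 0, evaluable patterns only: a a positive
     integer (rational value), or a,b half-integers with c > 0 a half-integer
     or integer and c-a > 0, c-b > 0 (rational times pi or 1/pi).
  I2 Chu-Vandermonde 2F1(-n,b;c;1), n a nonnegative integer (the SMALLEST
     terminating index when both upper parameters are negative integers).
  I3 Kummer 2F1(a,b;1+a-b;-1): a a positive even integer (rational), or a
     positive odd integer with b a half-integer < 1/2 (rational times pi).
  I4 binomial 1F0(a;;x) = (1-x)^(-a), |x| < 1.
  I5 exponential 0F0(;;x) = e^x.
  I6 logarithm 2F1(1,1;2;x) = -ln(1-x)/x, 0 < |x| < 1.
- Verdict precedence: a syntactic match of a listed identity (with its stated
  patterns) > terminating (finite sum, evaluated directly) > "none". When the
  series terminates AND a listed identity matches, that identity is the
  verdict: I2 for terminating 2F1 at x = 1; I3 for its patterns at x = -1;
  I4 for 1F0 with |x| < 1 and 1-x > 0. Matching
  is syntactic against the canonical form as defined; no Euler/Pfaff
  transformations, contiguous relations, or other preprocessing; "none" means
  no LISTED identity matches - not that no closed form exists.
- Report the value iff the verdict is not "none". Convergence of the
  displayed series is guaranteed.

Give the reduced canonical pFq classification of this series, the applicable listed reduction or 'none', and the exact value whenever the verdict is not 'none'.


This is -\frac{2}{3} * 2F1(-9, 4; 14; -1) in reduced canonical form. Verdict: this is Kummer (I3) (x = -1; c = 14 equals 1+a-b for upper {-9, 4}: listed pattern). Hence: -\frac{26}{3}.

Structural cue: t_0 being -\frac{2}{3}, (1)_k (prefactor -2/3) is k! itself.
Ratio: r(k) = -1 * (k-9) (k+4) / [(k+14) (k+1)] - rational in k, leading ratio -1; with t_0 = -\frac{2}{3}, classification follows.


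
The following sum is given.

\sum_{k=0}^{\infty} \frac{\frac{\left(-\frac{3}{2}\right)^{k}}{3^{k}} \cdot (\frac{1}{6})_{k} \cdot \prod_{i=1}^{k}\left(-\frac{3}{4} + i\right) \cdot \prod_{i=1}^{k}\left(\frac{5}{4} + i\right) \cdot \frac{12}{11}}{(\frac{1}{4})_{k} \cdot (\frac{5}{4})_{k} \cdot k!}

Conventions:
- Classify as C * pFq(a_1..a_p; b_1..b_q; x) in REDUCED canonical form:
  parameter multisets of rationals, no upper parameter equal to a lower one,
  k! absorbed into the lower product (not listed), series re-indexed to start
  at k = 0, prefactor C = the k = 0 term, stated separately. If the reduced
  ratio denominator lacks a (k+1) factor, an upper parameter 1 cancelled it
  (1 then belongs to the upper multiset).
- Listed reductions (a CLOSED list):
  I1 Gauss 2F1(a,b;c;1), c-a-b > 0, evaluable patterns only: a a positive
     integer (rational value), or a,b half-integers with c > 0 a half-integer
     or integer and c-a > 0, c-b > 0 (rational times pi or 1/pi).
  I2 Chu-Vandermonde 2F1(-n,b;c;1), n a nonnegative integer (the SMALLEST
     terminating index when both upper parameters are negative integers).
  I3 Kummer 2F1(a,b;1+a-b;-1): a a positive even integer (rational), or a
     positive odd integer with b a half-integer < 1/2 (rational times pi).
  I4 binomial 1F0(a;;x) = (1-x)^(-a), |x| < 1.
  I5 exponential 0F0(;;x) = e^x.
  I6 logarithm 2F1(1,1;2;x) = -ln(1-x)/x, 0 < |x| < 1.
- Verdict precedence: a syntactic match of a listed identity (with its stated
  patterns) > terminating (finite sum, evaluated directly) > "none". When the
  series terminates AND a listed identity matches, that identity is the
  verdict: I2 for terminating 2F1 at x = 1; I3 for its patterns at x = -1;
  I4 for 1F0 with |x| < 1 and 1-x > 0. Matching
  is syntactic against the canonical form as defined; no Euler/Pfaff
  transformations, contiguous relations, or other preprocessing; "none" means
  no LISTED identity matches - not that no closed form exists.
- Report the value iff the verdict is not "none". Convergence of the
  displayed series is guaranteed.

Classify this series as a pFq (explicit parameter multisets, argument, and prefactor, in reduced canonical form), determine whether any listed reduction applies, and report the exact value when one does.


Prefactor \frac{12}{11}, argument -\frac{1}{2}: 2F1 with upper {\frac{1}{6}, \frac{9}{4}} over lower {\frac{5}{4}}. Verdict: none. No listed pattern accepts 2F1(\frac{1}{6}, \frac{9}{4}; \frac{5}{4}; -\frac{1}{2}).

The tell: t_0 = \frac{12}{11} here, and the two k-th powers (prefactor 12/11) combine into one argument.
Step ratio: r(k) = -\frac{1}{2} * (k+\frac{1}{6}) (k+\frac{9}{4}) / [(k+\frac{5}{4}) (k+1)] - rational in k. x = -\frac{1}{2}; t_0 = \frac{12}{11}; negate the roots.


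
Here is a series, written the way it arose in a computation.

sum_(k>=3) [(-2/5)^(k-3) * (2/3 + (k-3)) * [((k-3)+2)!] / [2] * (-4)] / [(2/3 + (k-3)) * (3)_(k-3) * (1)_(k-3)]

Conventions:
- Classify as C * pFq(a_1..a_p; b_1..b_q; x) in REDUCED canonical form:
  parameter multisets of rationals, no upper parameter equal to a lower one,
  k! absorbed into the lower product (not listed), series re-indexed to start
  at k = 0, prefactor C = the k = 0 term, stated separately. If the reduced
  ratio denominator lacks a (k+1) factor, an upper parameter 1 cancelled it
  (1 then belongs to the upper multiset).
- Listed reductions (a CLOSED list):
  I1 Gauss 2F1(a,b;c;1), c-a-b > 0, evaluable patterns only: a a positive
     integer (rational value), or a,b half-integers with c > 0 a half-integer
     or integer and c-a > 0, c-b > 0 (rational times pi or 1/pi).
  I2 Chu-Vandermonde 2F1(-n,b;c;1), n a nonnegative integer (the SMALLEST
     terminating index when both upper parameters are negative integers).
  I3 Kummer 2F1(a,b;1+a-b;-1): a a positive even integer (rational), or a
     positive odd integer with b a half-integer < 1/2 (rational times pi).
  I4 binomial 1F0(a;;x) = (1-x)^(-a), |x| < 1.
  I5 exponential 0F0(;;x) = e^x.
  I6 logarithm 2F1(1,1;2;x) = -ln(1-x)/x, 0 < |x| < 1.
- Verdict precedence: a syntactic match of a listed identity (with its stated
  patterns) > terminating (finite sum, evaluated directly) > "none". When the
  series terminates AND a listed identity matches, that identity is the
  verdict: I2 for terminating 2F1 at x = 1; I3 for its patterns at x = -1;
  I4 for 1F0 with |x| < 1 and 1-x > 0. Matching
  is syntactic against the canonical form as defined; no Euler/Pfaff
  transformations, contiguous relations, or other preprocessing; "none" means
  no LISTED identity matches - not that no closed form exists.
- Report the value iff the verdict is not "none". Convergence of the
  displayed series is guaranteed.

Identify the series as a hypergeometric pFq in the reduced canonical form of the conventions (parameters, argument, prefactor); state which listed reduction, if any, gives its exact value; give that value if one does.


First insight: t_0 being -4, (1)_k (C = -4) is k! itself.
Term ratio: r(k) = (-2/5) * 1 / [(k+1)] - rational in k, leading ratio (-2/5); with t_0 = -4, classification follows.

At argument -2/5: a 0F0 with upper {-}, lower {-}, scaled by C = -4. Verdict: this is the exponential series (I5) (the 0F0 exponential series at x = -2/5). Hence: (-4) * e^(-2/5).


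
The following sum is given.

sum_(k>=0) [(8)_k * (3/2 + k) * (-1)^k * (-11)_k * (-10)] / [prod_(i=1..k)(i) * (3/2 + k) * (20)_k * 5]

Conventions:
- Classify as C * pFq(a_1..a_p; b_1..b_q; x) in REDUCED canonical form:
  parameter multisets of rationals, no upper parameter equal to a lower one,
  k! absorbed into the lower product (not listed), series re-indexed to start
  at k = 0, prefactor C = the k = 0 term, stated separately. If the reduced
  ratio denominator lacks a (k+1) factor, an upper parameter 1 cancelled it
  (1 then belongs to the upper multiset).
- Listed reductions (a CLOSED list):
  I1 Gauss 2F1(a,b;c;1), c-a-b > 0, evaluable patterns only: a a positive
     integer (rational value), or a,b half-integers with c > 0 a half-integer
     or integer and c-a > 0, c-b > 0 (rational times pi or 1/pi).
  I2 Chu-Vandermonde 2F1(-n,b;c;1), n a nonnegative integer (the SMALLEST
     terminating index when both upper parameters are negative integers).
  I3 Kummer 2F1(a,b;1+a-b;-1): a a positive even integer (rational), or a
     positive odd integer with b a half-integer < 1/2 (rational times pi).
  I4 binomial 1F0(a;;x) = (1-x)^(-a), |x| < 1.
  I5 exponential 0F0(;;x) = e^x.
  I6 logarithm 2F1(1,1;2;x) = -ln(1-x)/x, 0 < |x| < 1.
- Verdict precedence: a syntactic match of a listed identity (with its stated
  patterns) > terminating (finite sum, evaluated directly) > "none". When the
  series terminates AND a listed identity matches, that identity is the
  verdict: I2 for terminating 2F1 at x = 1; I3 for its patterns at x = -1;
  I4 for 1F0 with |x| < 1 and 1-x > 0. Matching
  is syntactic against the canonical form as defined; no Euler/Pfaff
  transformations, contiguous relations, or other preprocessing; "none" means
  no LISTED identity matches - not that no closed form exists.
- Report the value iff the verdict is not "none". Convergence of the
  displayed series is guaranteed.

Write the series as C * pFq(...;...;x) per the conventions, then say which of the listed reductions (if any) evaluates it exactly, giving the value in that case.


Key observation: x = (-1) and the product of the first k integers (C = -2, x = -1) is k!.
Adjacent-term ratio: r(k) = (-1) * (k-11) (k+8) / [(k+20) (k+1)] - rational in k, leading ratio (-1); with t_0 = -2, classification follows.

At argument -1: a 2F1 with upper {-11, 8}, lower {20}, scaled by C = -2. Verdict: Kummer (I3) fires (x = -1; c = 20 equals 1+a-b for upper {-11, 8}: listed pattern). Value: -3876/35.


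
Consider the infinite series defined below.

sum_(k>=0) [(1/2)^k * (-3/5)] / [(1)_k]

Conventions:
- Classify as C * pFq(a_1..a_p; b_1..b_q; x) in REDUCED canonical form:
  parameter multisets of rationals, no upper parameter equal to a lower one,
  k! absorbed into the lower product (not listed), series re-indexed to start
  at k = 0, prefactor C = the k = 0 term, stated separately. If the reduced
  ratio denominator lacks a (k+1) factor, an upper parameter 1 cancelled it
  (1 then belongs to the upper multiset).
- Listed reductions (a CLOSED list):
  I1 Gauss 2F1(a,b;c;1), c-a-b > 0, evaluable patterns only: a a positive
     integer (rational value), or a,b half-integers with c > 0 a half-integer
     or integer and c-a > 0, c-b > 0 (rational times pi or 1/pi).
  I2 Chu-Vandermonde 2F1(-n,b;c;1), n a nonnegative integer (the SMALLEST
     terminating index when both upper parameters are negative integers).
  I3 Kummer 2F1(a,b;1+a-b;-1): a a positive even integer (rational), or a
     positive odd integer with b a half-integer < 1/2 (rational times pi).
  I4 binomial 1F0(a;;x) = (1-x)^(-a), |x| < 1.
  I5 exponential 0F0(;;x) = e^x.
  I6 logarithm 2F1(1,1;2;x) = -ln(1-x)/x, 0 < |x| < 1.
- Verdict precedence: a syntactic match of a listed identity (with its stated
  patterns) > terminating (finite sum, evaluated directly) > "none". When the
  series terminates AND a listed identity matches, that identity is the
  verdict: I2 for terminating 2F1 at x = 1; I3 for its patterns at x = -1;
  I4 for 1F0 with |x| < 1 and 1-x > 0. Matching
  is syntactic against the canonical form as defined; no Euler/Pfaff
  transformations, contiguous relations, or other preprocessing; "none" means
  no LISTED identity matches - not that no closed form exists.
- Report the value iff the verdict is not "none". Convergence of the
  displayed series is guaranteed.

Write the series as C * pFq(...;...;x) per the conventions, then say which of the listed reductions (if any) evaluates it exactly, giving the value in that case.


This is -3/5 * 0F0(-; -; 1/2) in reduced canonical form. Verdict: this is exponential (I5) (the 0F0 exponential series at x = 1/2). Exact value: (-3/5) * e^(1/2).

Key step: t_0 = -3/5 here, and (1)_k (C = -3/5, x = 1/2) is k! itself.
Consecutive-term ratio: r(k) = (1/2) * 1 / [(k+1)] - rational in k. x = (1/2); t_0 = -3/5; negate the roots.


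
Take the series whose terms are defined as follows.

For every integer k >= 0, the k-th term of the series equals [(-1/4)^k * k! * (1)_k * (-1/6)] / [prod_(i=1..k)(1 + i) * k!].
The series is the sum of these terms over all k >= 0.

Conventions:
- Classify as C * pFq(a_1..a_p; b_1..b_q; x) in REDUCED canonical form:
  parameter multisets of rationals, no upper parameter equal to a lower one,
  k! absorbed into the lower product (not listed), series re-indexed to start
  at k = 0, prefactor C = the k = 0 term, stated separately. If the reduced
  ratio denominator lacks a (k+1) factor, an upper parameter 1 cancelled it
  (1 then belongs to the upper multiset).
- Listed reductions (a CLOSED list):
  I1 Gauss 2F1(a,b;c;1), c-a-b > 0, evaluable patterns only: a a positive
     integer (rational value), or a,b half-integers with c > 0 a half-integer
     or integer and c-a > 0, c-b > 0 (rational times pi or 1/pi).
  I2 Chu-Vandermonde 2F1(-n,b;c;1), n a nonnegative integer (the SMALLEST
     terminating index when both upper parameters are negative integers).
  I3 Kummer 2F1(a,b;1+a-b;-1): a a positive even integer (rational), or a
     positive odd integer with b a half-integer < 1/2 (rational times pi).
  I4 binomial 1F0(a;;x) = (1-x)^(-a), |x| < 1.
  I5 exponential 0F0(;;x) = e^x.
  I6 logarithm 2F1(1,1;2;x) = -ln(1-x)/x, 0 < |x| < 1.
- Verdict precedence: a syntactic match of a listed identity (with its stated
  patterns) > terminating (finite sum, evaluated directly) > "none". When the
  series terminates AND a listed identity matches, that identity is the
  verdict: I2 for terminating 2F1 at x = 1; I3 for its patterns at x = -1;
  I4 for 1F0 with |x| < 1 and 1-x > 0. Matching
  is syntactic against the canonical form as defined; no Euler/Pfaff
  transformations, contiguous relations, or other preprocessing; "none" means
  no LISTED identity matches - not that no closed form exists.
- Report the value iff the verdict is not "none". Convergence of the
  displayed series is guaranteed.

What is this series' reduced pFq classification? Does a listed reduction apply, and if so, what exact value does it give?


Prefactor -1/6, argument -1/4: 2F1 with upper {1, 1} over lower {2}. Verdict: logarithm (I6) matches (the logarithm: parameters (1,1;2), x = -1/4). Sum: (-2/3) * ln(5/4).

First insight: from the first term -1/6: the factorial ratio (C = -1/6, x = -1/4) (k+a-1)!/(a-1)! is a rising factorial (a)_k.
Consecutive-term ratio: r(k) = (-1/4) * (k+1) (k+1) / [(k+2) (k+1)] - rational in k, leading ratio (-1/4); with t_0 = -1/6, classification follows.


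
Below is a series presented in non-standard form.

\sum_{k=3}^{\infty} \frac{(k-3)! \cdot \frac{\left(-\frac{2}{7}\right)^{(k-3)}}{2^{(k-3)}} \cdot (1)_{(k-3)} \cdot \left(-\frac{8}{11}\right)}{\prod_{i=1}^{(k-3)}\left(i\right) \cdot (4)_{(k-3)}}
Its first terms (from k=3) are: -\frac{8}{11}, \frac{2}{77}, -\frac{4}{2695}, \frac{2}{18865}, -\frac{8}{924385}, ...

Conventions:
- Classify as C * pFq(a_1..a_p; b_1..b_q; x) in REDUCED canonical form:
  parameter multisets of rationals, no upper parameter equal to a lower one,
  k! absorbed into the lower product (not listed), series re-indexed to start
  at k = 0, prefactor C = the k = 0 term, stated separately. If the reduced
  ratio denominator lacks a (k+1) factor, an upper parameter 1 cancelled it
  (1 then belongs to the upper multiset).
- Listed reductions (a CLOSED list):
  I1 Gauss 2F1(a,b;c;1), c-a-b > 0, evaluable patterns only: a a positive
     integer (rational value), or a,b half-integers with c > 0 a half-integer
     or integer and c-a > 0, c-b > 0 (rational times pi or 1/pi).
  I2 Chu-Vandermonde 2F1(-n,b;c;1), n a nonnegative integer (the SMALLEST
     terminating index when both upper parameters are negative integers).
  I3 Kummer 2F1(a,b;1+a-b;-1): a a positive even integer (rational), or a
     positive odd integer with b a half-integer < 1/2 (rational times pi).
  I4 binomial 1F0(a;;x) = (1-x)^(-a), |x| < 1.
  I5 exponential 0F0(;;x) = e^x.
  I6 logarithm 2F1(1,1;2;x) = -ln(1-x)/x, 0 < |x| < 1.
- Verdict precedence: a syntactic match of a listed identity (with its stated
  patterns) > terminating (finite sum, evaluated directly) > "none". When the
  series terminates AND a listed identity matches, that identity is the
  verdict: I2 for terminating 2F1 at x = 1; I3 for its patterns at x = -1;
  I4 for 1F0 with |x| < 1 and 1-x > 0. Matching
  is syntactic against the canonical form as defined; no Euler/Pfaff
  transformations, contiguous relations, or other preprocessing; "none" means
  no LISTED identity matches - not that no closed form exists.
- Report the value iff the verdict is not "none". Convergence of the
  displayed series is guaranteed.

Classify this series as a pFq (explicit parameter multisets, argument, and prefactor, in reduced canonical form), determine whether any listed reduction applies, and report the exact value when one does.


Key step: from the first term -\frac{8}{11}: the product of the first k integers (C = -8/11) is k!.
Consecutive-term ratio: r(k) = -\frac{1}{7} * (k+1) (k+1) / [(k+4) (k+1)] - rational in k, leading ratio -\frac{1}{7}; with t_0 = -\frac{8}{11}, classification follows.

At argument -\frac{1}{7}: a 2F1 with upper {1, 1}, lower {4}, scaled by C = -\frac{8}{11}. Verdict: none - at argument -\frac{1}{7} the multisets {1, 1} ; {4} match no listed identity.


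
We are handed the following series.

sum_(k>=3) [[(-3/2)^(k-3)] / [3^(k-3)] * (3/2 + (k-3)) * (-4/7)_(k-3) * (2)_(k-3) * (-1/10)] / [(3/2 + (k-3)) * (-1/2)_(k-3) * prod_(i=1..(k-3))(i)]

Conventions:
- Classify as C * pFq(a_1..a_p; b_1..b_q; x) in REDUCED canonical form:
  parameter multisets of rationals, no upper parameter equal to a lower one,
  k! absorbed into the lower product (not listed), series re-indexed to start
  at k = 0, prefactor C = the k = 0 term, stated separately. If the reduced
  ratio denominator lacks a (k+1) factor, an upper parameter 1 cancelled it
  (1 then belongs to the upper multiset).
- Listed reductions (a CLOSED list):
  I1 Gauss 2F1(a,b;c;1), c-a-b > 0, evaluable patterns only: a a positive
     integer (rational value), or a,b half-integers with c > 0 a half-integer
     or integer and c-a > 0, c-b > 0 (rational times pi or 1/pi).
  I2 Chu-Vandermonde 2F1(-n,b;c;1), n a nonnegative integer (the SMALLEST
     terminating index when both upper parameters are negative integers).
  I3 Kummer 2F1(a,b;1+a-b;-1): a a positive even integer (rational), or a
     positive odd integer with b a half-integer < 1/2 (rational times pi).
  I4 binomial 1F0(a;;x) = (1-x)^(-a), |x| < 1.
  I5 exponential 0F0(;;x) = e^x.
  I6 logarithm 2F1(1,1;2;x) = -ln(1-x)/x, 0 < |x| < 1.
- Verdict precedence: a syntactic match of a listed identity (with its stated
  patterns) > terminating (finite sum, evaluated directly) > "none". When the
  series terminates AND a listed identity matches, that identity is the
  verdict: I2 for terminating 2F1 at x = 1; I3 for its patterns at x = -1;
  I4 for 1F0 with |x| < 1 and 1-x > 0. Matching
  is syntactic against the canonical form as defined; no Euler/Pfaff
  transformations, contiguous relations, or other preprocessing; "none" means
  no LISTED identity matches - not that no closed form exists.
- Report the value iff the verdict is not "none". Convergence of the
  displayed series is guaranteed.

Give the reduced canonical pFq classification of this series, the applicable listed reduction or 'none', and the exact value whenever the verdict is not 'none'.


x = -1/2 here; the reduced form reads 2F1, upper {-4/7, 2}, lower {-1/2}, C = -1/10. Verdict: none (x = -1/2): each listed identity misses the multisets {-4/7, 2} ; {-1/2}.

Key observation: x = (-1/2) and the product of the first k integers (C = -1/10) is k!.
Term ratio: r(k) = (-1/2) * (k-4/7) (k+2) / [(k-1/2) (k+1)] - rational; roots negated = parameters, x = (-1/2), C = -1/10.


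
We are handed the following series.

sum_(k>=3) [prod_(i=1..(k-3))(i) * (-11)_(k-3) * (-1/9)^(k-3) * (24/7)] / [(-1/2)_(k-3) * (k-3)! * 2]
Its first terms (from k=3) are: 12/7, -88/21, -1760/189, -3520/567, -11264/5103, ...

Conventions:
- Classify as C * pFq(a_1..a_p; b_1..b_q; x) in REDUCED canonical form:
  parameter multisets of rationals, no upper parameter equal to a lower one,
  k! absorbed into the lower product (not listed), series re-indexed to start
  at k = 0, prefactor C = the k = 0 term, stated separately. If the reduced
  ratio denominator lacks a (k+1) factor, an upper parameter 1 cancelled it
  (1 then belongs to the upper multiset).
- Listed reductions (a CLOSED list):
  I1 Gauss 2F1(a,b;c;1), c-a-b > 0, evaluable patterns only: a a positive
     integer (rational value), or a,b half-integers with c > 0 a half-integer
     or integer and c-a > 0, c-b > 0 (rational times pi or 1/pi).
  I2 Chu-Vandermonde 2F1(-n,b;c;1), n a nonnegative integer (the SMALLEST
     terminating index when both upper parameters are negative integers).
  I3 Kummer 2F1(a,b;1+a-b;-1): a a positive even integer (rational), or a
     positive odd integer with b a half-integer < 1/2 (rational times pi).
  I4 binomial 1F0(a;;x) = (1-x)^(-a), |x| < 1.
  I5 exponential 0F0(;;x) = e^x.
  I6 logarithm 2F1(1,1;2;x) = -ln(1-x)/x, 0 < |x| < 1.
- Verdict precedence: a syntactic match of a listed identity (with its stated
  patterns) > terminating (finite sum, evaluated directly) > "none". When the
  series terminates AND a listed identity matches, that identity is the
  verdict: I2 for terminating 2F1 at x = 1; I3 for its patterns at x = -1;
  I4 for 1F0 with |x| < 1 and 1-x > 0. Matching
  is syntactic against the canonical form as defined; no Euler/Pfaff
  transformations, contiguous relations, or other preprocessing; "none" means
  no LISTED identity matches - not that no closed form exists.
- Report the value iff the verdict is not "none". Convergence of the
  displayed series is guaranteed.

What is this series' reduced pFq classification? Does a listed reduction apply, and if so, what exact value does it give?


This is 12/7 * 2F1(-11, 1; -1/2; -1/9) in reduced canonical form. Verdict: terminating (-11 upstairs). 12 nonzero terms in all; added directly. Its exact value is -6387460635387788/307461161695779.

Key observation: from the first term 12/7: the constant factors (C = 12/7) combine into one prefactor.
Consecutive-term ratio: r(k) = (-1/9) * (k-11) (k+1) / [(k-1/2) (k+1)] ; factor over Q: parameters, x = (-1/9), and C = 12/7.


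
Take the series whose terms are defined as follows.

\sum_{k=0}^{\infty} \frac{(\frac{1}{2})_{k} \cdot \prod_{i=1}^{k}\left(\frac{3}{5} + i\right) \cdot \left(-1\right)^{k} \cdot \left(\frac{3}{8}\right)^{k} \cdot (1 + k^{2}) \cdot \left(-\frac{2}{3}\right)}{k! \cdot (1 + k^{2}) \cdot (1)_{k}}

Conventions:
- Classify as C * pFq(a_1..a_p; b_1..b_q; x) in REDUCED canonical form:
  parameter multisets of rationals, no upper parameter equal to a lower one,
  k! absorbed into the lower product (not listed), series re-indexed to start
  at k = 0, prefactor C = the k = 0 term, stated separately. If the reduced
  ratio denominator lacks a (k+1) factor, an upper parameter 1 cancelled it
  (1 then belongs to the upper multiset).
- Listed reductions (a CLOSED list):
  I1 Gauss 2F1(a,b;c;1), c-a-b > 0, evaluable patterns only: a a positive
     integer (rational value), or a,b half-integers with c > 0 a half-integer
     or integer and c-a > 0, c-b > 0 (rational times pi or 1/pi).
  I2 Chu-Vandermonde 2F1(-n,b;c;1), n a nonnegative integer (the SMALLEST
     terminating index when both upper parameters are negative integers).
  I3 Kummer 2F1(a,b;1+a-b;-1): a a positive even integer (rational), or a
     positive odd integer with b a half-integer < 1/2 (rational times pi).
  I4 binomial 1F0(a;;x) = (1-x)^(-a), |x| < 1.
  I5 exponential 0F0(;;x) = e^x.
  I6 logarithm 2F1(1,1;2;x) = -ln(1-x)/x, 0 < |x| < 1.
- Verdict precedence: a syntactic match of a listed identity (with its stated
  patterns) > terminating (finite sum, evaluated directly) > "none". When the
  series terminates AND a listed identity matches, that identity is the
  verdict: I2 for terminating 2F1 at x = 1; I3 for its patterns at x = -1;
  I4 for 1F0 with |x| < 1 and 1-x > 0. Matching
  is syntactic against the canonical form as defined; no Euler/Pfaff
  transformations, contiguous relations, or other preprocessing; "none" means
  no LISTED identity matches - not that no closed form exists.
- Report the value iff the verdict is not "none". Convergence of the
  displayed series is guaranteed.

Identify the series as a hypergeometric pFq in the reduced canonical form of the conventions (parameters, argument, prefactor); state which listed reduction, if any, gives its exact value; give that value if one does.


Prefactor -\frac{2}{3}, argument -\frac{3}{8}: 2F1 with upper {\frac{1}{2}, \frac{8}{5}} over lower {1}. Verdict: none (x = -\frac{3}{8}): each listed identity misses the multisets {\frac{1}{2}, \frac{8}{5}} ; {1}.

First insight: from the first term -\frac{2}{3}: the running product (C = -2/3, x = -3/8) telescopes to a rising factorial.
Step ratio: r(k) = -\frac{3}{8} * (k+\frac{1}{2}) (k+\frac{8}{5}) / [(k+1) (k+1)] - rational; roots negated = parameters, x = -\frac{3}{8}, C = -\frac{2}{3}.


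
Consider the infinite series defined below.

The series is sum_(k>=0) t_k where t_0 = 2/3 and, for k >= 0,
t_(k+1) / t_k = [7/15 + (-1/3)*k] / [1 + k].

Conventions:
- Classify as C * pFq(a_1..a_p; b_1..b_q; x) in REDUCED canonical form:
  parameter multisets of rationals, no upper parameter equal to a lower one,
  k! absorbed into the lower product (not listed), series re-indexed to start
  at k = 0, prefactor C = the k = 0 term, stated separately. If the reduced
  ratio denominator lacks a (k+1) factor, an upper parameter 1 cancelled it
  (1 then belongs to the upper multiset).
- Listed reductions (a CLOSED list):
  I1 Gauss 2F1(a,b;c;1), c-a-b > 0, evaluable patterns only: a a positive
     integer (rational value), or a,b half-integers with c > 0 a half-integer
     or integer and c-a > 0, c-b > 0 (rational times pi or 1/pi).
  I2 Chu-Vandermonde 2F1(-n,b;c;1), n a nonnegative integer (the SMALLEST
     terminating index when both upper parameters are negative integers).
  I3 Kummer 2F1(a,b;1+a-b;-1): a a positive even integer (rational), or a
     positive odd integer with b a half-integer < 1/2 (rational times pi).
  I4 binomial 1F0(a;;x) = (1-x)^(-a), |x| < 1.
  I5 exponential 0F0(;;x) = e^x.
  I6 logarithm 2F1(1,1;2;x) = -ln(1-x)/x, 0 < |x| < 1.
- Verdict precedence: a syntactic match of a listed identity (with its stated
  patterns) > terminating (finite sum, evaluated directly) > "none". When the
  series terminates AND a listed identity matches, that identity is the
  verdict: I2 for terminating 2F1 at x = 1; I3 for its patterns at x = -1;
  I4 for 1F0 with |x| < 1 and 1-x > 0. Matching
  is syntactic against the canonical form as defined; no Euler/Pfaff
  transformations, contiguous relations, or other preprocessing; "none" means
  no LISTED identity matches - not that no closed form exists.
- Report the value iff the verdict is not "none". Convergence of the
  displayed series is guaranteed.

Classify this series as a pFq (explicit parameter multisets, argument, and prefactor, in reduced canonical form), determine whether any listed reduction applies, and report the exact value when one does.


The series (x = -1/3) is 1F0: upper {-7/5}, lower {-}, prefactor 2/3. Verdict: the I4 binomial reduction matches (the 1F0 binomial series: exponent 7/5, x = -1/3). Exact value: (2/3) * (4/3)^(7/5).

Key step: with t_0 = 2/3, factor the ratio over Q (C = 2/3): negated roots = parameters.
Term ratio: r(k) = (-1/3) * (k-7/5) / [(k+1)] - rational in k, leading ratio (-1/3); with t_0 = 2/3, classification follows.


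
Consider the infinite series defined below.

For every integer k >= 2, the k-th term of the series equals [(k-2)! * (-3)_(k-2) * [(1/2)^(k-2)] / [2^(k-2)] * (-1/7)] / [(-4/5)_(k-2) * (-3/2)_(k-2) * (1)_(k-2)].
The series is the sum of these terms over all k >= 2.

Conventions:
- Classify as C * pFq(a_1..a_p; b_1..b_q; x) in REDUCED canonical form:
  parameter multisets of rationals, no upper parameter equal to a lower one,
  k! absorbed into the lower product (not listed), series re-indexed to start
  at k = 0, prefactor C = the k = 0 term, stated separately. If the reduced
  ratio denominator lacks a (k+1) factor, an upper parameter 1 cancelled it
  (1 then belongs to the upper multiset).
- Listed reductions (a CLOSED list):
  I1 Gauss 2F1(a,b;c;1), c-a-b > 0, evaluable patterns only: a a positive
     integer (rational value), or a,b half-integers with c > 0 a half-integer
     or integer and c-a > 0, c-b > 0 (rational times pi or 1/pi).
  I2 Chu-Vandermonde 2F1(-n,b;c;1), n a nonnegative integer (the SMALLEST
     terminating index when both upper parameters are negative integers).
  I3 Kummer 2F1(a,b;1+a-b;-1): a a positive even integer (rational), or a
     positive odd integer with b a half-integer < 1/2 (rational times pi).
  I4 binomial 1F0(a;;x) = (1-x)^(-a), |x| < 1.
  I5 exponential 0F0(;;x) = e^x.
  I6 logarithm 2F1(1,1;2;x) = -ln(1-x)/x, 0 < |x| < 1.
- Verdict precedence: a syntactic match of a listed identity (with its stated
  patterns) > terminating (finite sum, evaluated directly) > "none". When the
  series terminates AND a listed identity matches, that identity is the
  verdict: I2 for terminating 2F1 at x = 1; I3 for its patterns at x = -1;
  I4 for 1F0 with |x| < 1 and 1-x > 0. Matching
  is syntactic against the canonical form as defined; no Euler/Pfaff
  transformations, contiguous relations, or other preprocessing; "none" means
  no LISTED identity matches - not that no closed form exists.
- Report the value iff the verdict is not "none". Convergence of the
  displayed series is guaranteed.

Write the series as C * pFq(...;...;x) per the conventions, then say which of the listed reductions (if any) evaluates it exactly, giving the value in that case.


The series (x = 1/4) is 2F2: upper {-3, 1}, lower {-3/2, -4/5}, prefactor -1/7. Verdict: terminating (-3 upstairs). 4 nonzero terms in all; added directly. Its exact value is 139/672.

First insight: t_0 being -1/7, the two k-th powers (C = -1/7, x = 1/4) combine into one argument.
Step ratio: r(k) = (1/4) * (k-3) (k+1) / [(k-3/2) (k-4/5) (k+1)] - rational in k. x = (1/4); t_0 = -1/7; negate the roots.


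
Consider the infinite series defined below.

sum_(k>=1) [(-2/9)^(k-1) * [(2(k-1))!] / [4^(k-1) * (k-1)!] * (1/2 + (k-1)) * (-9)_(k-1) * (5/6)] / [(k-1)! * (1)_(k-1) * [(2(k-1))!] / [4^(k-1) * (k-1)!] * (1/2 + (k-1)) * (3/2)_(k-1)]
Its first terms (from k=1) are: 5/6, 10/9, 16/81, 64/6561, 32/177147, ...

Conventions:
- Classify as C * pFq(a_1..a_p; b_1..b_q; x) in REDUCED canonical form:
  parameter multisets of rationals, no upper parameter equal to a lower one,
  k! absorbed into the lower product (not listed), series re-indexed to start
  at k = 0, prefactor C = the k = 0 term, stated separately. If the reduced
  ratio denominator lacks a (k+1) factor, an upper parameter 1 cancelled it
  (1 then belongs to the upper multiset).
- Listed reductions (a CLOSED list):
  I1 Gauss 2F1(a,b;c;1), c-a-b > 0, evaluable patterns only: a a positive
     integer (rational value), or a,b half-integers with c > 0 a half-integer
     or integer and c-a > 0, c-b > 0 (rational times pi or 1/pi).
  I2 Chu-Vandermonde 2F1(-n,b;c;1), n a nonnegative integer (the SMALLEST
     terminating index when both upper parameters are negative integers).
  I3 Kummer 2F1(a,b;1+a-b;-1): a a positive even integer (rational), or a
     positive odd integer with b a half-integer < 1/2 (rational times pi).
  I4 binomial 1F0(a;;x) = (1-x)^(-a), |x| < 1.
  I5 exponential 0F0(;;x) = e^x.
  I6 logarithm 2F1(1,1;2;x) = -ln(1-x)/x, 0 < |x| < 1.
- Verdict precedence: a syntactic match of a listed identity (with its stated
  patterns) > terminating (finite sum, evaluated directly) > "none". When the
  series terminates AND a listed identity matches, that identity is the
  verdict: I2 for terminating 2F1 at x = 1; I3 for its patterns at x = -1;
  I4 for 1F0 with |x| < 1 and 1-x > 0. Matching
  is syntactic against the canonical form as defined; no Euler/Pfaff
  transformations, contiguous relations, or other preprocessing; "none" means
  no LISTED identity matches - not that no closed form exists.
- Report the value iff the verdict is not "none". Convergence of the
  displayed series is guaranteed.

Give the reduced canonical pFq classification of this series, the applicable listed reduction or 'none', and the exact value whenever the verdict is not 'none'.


Canonical form: C = 5/6 times 1F2 with upper {-9}, lower {1, 3/2}, x = -2/9. Verdict: terminating - no listed pattern fits, but -9 in the upper list cuts the series at k = 9; direct evaluation. Sum: 109233063217651173709/50760933498438713550.

First insight: t_0 being 5/6, the lower (2k)!/(4^k k!) block (prefactor 5/6) is (1/2)_k.
Ratio: r(k) = (-2/9) * (k-9) / [(k+1) (k+3/2) (k+1)] - rational; roots negated = parameters, x = (-2/9), C = 5/6.


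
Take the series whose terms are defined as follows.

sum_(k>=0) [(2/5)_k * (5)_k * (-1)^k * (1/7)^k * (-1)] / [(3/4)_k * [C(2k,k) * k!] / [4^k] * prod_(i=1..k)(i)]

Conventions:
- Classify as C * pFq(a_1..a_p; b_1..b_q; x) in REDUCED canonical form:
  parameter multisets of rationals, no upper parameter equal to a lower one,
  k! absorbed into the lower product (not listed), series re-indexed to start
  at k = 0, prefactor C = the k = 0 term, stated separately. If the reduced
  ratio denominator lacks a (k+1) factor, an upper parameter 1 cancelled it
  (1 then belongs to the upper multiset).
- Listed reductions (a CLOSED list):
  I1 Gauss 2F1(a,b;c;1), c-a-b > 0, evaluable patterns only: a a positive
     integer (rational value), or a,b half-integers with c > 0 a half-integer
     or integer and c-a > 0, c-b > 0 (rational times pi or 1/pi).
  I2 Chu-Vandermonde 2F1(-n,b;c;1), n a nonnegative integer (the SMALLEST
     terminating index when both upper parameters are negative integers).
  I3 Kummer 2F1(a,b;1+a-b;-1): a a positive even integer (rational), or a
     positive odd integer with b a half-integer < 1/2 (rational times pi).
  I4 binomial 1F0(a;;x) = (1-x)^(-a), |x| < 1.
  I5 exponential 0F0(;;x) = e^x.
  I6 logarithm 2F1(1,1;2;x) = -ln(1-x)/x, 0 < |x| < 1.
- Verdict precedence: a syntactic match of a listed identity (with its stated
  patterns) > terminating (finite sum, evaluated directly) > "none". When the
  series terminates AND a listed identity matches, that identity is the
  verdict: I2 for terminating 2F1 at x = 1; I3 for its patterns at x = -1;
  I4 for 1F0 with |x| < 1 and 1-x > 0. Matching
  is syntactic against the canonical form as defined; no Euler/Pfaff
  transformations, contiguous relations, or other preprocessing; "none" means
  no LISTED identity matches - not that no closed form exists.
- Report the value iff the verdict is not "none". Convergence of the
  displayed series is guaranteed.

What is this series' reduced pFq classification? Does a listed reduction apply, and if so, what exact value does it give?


Reduced: x = -1/7, 2F2, upper = {2/5, 5}, lower = {1/2, 3/4}, C = -1. Verdict: none. A 2F2 with upper {2/5, 5} fits none of I1-I6 at x = -1/7; the sum runs forever.

Structural cue: from the first term -1: the product of the first k integers (C = -1) is k!.
Term ratio: r(k) = (-1/7) * (k+2/5) (k+5) / [(k+1/2) (k+3/4) (k+1)] - rational in k, leading ratio (-1/7); with t_0 = -1, classification follows.
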